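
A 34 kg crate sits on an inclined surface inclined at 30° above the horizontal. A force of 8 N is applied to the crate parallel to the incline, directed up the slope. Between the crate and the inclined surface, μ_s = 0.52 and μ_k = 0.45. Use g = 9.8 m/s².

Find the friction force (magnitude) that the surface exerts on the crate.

Normal force: N = m g cos θ = 34 × 9.8 × cos 30° = 288.6 N.
For equilibrium along the incline the friction force must supply f = m g sin θ − P = 166.6 − 8 = 158.6 N (positive meaning up-slope).
The static-friction ceiling is μ_s N = 0.52 × 288.6 = 150.1 N.
|158.6| exceeds 150.1 N, so the crate slips down-slope; friction is kinetic, f = μ_k N = 0.45×288.6 = 130 N.

f ≈ 130 N (up the incline)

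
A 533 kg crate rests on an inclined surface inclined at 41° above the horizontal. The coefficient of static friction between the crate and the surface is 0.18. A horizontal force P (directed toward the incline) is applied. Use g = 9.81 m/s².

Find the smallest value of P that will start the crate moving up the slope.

P ≈ 6500 N

At impending motion up the slope, friction acts down-slope at its limit: f = μ_s N.
Perpendicular to the incline: N = m g cos θ + P sin θ.
Along the incline: P cos θ = m g sin θ + μ_s N = m g sin θ + μ_s (m g cos θ + P sin θ).
Solving, P (cos θ − μ_s sin θ) = m g (sin θ + μ_s cos θ), so P = 533×9.81×(sin 41° + 0.18 cos 41°)/(cos 41° − 0.18 sin 41°) = 5230×0.7919/0.6366 = 6500 N.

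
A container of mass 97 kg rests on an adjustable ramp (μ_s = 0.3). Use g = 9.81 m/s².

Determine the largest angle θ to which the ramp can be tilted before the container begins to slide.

θ_max ≈ 16.7°

At the slip threshold, m g sin θ = μ_s · m g cos θ, so tan θ = μ_s.
θ_max = arctan(0.3) = 16.7°.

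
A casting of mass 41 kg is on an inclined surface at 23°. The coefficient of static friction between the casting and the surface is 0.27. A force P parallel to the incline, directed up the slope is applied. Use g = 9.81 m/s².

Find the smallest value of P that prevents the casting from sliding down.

The casting tends to slide down (tan θ > μ_s), so at the point of impending slip friction acts up-slope at its limit: f = μ_s N.
P is parallel to the surface, so N = m g cos θ = 370 N.
Along the incline: P + μ_s N = m g sin θ, so P = 157 − 0.27×370 = 57.2 N.

P_min ≈ 57.2 N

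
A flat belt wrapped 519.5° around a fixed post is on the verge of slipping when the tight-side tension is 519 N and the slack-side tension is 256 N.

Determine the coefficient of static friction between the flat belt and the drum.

μ ≈ 0.0779

T₂/T₁ = e^{μβ} → μ = ln(T₂/T₁)/β.
β = 519.5° = 9.067 rad.
μ = ln(519/256)/9.067 = ln(2.027)/9.067 = 0.0779.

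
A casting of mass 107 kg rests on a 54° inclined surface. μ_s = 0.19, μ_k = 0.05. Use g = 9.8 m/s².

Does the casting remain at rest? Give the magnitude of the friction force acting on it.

f ≈ 30.8 N

N = m g cos θ = 616 N.
Down-slope weight component: m g sin θ = 848 N.
μ_s N = 117 N.
848 > 117 N, so it slides; kinetic friction f = μ_k N = 0.05×616 = 30.8 N.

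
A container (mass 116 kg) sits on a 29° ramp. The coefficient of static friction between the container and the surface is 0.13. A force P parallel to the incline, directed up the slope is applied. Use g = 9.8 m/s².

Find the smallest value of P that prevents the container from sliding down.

The container tends to slide down (tan θ > μ_s), so at the point of impending slip friction acts up-slope at its limit: f = μ_s N.
P is parallel to the surface, so N = m g cos θ = 994 N.
Along the incline: P + μ_s N = m g sin θ, so P = 551 − 0.13×994 = 422 N.

P_min ≈ 422 N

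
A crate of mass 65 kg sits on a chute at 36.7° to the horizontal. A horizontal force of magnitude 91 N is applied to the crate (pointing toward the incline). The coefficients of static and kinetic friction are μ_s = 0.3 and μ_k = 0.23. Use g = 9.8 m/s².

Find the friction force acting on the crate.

f ≈ 130 N (up the incline)

Resolve perpendicular to the incline: N = m g cos θ + P sin θ = 65×9.8×cos 36.7° + 91×sin 36.7° = 565.1 N.
Along the incline, the net driving force (taking up-slope positive) is P cos θ − m g sin θ = 72.96 − 380.7 = -307.7 N, so equilibrium requires friction f = 307.7 N (up-slope).
Maximum static friction: μ_s N = 0.3 × 565.1 = 169.5 N.
|f_req| = 307.7 > 169.5 N → the crate slides down the incline; f = μ_k N = 0.23 × 565.1 = 130 N.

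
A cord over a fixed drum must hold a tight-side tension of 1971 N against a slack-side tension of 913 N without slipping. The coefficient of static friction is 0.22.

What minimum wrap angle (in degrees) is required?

β_min ≈ 200°

T₂/T₁ = e^{μβ} → β = ln(T₂/T₁)/μ.
β = ln(1971/913)/0.22 = 0.7696/0.22 = 3.498 rad.
In degrees: β = 3.498 × 180/π = 200°.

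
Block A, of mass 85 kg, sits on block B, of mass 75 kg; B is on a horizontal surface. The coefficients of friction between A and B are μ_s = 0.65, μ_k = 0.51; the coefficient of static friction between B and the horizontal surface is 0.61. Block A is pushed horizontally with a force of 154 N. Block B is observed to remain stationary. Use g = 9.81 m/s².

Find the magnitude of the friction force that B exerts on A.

Normal force at the A–B interface: N₁ = m_A g = 833.9 N.
So the A–B interface can sustain at most μ_s N₁ = 542 N of static friction.
Since P = 154 N ≤ 542 N, A does not slip on B; friction on A equals P = 154 N.
B experiences an equal 154 N forward from A (third law). B is in equilibrium, so the floor supplies f₂ = 154 N of static friction (limit μ_s(m_A+m_B)g = 957.5 N, not exceeded).

f ≈ 154 N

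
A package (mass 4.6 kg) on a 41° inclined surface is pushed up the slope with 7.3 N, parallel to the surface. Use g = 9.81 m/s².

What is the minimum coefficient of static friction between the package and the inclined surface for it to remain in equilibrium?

μ_s,min ≈ 0.655

N = m g cos θ = 34.06 N.
Friction must make up the shortfall along the incline: f = m g sin θ − P = 29.61 − 7.3 = 22.31 N.
At the threshold f = μ_s N, so μ_s,min = 22.31/34.06 = 0.655.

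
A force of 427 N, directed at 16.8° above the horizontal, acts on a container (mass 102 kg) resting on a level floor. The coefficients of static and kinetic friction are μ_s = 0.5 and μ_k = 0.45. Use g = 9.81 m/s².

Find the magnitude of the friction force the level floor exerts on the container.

N = m g − P sin α = 1001 − 427×sin 16.8° = 877.2 N.
Horizontally, friction must balance P cos α = 408.8 N.
μ_s N = 0.5 × 877.2 = 438.6 N.
Since 408.8 N does not exceed the limit, the container stays at rest and f = 409 N.

f ≈ 409 N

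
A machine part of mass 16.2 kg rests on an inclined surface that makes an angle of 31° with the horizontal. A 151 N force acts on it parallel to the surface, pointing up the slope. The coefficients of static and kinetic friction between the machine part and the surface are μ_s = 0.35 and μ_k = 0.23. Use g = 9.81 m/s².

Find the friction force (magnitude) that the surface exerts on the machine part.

f ≈ 31.3 N (down the incline)

Perpendicular to the surface, N = m g cos θ = 16.2·9.81·cos 31° = 136.2 N.
The friction needed for equilibrium is m g sin θ − P = 81.85 − 151 = -69.15 N, measured positive up-slope.
The static-friction ceiling is μ_s N = 0.35 × 136.2 = 47.68 N.
|-69.15| exceeds 47.68 N, so the machine part slips up-slope; friction is kinetic, f = μ_k N = 0.23×136.2 = 31.3 N.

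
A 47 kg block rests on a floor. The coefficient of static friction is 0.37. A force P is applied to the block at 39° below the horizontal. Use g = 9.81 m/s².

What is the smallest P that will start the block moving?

N = m g + P sin α (the push presses the block into the floor).
At impending slip, P cos α = μ_s N = μ_s (m g + P sin α).
Solving: P (cos α − μ_s sin α) = μ_s m g → P = 0.37×461/(cos 39° − 0.37 sin 39°) = 171/0.5443 = 313 N.

P ≈ 313 N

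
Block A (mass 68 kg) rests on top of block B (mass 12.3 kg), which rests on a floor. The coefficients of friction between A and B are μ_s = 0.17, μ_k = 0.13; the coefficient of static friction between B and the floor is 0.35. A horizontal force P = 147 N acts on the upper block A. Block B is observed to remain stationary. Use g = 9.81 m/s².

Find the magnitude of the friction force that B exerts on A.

Normal force at the A–B interface: N₁ = m_A g = 667.1 N.
So the A–B interface can sustain at most μ_s N₁ = 113.4 N of static friction.
Since P = 147 N > 113.4 N, A slides on B; the A–B friction is kinetic: f₁ = μ_k N₁ = 0.13×667.1 = 86.7 N.
B experiences an equal 86.7 N forward from A (third law). B is in equilibrium, so the floor supplies f₂ = 86.7 N of static friction (limit μ_s(m_A+m_B)g = 275.7 N, not exceeded).

f ≈ 86.7 N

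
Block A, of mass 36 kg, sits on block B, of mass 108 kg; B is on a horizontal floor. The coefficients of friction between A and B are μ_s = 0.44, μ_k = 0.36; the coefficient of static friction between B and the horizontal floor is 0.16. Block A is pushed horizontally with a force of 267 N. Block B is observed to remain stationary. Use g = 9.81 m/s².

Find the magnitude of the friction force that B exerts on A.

f ≈ 127 N

Normal force at the A–B interface: N₁ = m_A g = 353.2 N.
Maximum static friction on A from B: μ_s N₁ = 0.44×353.2 = 155.4 N.
Since P = 267 N > 155.4 N, A slides on B; the A–B friction is kinetic: f₁ = μ_k N₁ = 0.36×353.2 = 127 N.
B experiences an equal 127 N forward from A (third law). B is in equilibrium, so the floor supplies f₂ = 127 N of static friction (limit μ_s(m_A+m_B)g = 226 N, not exceeded).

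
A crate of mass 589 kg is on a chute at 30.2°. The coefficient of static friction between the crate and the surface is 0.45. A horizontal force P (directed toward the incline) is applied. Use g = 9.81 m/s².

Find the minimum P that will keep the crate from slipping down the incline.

P_min ≈ 604 N

The crate tends to slide down (tan θ > μ_s), so at the point of impending slip friction acts up-slope at its limit: f = μ_s N.
Perpendicular to the incline: N = m g cos θ + P sin θ.
Along the incline: P cos θ + μ_s N = m g sin θ, i.e. P cos θ + μ_s (m g cos θ + P sin θ) = m g sin θ.
Solving, P (cos θ + μ_s sin θ) = m g (sin θ − μ_s cos θ), so P = 5780×0.1141/1.091 = 604 N.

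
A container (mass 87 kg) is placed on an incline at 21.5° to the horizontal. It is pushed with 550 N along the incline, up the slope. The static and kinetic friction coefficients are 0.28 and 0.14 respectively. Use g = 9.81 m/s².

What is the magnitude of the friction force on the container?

Normal force: N = m g cos θ = 87 × 9.81 × cos 21.5° = 794.1 N.
Parallel to the incline, ΣF = 0 gives f = m g sin θ − P = 312.8 − 550 = -237.2 N (up-slope positive).
The static-friction ceiling is μ_s N = 0.28 × 794.1 = 222.3 N.
|-237.2| exceeds 222.3 N, so the container slips up-slope; friction is kinetic, f = μ_k N = 0.14×794.1 = 111 N.

f ≈ 111 N (down the incline)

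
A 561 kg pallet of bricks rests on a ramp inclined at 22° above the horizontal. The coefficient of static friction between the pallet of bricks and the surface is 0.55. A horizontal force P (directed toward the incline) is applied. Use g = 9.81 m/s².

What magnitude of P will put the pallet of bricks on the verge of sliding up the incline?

At impending motion up the slope, friction acts down-slope at its limit: f = μ_s N.
Perpendicular to the incline: N = m g cos θ + P sin θ.
Along the incline: P cos θ = m g sin θ + μ_s N = m g sin θ + μ_s (m g cos θ + P sin θ).
Solving, P (cos θ − μ_s sin θ) = m g (sin θ + μ_s cos θ), so P = 561×9.81×(sin 22° + 0.55 cos 22°)/(cos 22° − 0.55 sin 22°) = 5500×0.8846/0.7212 = 6750 N.

P ≈ 6750 N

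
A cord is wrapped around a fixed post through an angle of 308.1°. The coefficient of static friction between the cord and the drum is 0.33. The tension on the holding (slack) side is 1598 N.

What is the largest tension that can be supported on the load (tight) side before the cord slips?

T_max ≈ 9420 N

At impending slip the capstan equation gives T₂/T₁ = e^{μβ} with β in radians.
β = 308.1° × π/180 = 5.377 rad.
e^{μβ} = e^{0.33×5.377} = 5.898.
T₂ = T₁ · e^{μβ} = 1598 × 5.898 = 9420 N.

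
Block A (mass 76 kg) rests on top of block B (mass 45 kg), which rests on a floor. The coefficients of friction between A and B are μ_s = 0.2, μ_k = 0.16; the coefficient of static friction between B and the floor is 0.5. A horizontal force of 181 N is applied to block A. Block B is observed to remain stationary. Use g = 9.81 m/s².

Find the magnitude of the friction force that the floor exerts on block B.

The normal force B exerts on A is simply A's weight, N₁ = 745.6 N.
So the A–B interface can sustain at most μ_s N₁ = 149.1 N of static friction.
Since P = 181 N > 149.1 N, A slides on B; the A–B friction is kinetic: f₁ = μ_k N₁ = 0.16×745.6 = 119 N.
B experiences an equal 119 N forward from A (third law). B is in equilibrium, so the floor supplies f₂ = 119 N of static friction (limit μ_s(m_A+m_B)g = 593.5 N, not exceeded).

f ≈ 119 N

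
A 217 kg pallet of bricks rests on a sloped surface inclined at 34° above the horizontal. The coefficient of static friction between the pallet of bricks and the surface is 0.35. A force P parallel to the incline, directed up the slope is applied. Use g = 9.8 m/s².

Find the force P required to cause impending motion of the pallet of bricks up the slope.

P ≈ 1810 N

At impending motion up the slope, friction acts down-slope at its limit: f = μ_s N.
P is parallel to the surface, so N = m g cos θ = 1760 N.
Along the incline: P = m g sin θ + μ_s N = 1190 + 0.35×1760 = 1810 N.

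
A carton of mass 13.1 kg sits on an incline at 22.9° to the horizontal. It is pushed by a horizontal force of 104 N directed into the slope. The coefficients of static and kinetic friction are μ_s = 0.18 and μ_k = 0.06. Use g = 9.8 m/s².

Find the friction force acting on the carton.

f ≈ 9.52 N (down the incline)

Resolve perpendicular to the incline: N = m g cos θ + P sin θ = 13.1×9.8×cos 22.9° + 104×sin 22.9° = 158.7 N.
Parallel to the incline: P cos θ − m g sin θ = 95.8 − 49.96 = 45.85 N; the friction needed to balance this is 45.85 N acting down the slope.
The limit of static friction is μ_s N = 28.57 N.
|f_req| = 45.85 > 28.57 N → the carton slides up the incline; f = μ_k N = 0.06 × 158.7 = 9.52 N.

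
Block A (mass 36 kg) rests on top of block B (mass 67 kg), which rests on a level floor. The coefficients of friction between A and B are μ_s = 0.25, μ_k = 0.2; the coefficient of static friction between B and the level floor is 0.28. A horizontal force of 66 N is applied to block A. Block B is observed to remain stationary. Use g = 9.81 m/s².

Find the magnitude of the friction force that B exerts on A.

f ≈ 66 N

Between the blocks, N₁ = m_A g = 353.2 N.
Maximum static friction on A from B: μ_s N₁ = 0.25×353.2 = 88.29 N.
P = 66 N is within that limit, so A and B move together (both at rest); the A–B friction is simply f₁ = P = 66 N.
B experiences an equal 66 N forward from A (third law). B is in equilibrium, so the floor supplies f₂ = 66 N of static friction (limit μ_s(m_A+m_B)g = 282.9 N, not exceeded).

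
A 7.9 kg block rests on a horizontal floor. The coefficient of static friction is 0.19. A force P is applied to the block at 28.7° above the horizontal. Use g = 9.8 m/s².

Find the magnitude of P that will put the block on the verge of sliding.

P ≈ 15.2 N

N = m g − P sin α (the pull lifts the block).
At impending slip, P cos α = μ_s N = μ_s (m g − P sin α).
Solving: P (cos α + μ_s sin α) = μ_s m g → P = 0.19×77.4/(cos 28.7° + 0.19 sin 28.7°) = 14.7/0.9684 = 15.2 N.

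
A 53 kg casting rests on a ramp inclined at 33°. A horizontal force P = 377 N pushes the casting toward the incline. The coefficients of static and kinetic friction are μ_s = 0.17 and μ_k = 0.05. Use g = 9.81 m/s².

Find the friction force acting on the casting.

f ≈ 33 N (down the incline)

Resolve perpendicular to the incline: N = m g cos θ + P sin θ = 53×9.81×cos 33° + 377×sin 33° = 641.4 N.
Along the incline, the net driving force (taking up-slope positive) is P cos θ − m g sin θ = 316.2 − 283.2 = 33 N, so equilibrium requires friction f = -33 N (down-slope).
The limit of static friction is μ_s N = 109 N.
|f_req| = 33 ≤ 109 N → the casting is in equilibrium; friction equals the required value.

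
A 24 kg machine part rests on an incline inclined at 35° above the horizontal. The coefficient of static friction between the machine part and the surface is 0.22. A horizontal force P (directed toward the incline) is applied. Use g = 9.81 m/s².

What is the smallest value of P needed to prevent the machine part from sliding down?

P_min ≈ 98 N

The machine part tends to slide down (tan θ > μ_s), so at the point of impending slip friction acts up-slope at its limit: f = μ_s N.
Perpendicular to the incline: N = m g cos θ + P sin θ.
Along the incline: P cos θ + μ_s N = m g sin θ, i.e. P cos θ + μ_s (m g cos θ + P sin θ) = m g sin θ.
Solving, P (cos θ + μ_s sin θ) = m g (sin θ − μ_s cos θ), so P = 235×0.3934/0.9453 = 98 N.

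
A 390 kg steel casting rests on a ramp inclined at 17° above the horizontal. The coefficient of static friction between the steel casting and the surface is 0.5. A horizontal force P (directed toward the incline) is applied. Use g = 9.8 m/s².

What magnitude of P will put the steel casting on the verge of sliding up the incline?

At impending motion up the slope, friction acts down-slope at its limit: f = μ_s N.
Perpendicular to the incline: N = m g cos θ + P sin θ.
Along the incline: P cos θ = m g sin θ + μ_s N = m g sin θ + μ_s (m g cos θ + P sin θ).
Solving, P (cos θ − μ_s sin θ) = m g (sin θ + μ_s cos θ), so P = 390×9.8×(sin 17° + 0.5 cos 17°)/(cos 17° − 0.5 sin 17°) = 3820×0.7705/0.8101 = 3640 N.

P ≈ 3640 N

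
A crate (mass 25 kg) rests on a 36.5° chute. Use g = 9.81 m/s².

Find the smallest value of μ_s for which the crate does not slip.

At the slip threshold m g sin θ = μ_s m g cos θ, so μ_s,min = tan θ.
μ_s,min = tan 36.5° = 0.74.

μ_s,min ≈ 0.74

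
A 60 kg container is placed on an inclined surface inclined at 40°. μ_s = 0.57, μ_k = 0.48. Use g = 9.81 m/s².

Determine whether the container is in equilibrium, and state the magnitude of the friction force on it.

N = m g cos θ = 451 N.
Down-slope weight component: m g sin θ = 378 N.
μ_s N = 257 N.
378 > 257 N, so it slides; kinetic friction f = μ_k N = 0.48×451 = 216 N.

f ≈ 216 N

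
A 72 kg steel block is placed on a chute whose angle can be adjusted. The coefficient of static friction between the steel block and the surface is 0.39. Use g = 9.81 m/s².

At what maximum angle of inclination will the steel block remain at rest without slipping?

θ_max ≈ 21.3°

At the slip threshold, m g sin θ = μ_s · m g cos θ, so tan θ = μ_s.
θ_max = arctan(0.39) = 21.3°.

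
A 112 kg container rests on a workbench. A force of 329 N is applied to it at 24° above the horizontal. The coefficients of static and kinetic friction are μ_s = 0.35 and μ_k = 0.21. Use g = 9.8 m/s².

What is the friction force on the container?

N = m g − P sin α = 1098 − 329×sin 24° = 963.8 N.
Horizontally, friction must balance P cos α = 300.6 N.
μ_s N = 0.35 × 963.8 = 337.3 N.
300.6 ≤ 337.3 N → static; friction equals the required 301 N.

f ≈ 301 N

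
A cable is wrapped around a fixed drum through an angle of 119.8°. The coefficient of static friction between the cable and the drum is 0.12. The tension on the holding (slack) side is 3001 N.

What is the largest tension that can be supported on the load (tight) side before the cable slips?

At impending slip the capstan equation gives T₂/T₁ = e^{μβ} with β in radians.
β = 119.8° × π/180 = 2.091 rad.
e^{μβ} = e^{0.12×2.091} = 1.285.
T₂ = T₁ · e^{μβ} = 3001 × 1.285 = 3860 N.

T_max ≈ 3860 N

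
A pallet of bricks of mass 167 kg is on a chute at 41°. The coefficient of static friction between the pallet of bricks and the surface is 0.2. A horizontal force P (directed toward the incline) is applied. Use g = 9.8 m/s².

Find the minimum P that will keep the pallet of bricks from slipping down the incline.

P_min ≈ 933 N

The pallet of bricks tends to slide down (tan θ > μ_s), so at the point of impending slip friction acts up-slope at its limit: f = μ_s N.
Perpendicular to the incline: N = m g cos θ + P sin θ.
Along the incline: P cos θ + μ_s N = m g sin θ, i.e. P cos θ + μ_s (m g cos θ + P sin θ) = m g sin θ.
Solving, P (cos θ + μ_s sin θ) = m g (sin θ − μ_s cos θ), so P = 1640×0.5051/0.8859 = 933 N.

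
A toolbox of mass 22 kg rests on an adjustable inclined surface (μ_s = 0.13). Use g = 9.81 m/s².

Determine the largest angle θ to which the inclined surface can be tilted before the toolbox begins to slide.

θ_max ≈ 7.41°

At the slip threshold, m g sin θ = μ_s · m g cos θ, so tan θ = μ_s.
θ_max = arctan(0.13) = 7.41°.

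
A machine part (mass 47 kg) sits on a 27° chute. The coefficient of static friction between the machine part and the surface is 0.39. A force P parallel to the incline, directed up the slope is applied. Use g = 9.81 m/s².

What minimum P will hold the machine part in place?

P_min ≈ 49.1 N

The machine part tends to slide down (tan θ > μ_s), so at the point of impending slip friction acts up-slope at its limit: f = μ_s N.
P is parallel to the surface, so N = m g cos θ = 411 N.
Along the incline: P + μ_s N = m g sin θ, so P = 209 − 0.39×411 = 49.1 N.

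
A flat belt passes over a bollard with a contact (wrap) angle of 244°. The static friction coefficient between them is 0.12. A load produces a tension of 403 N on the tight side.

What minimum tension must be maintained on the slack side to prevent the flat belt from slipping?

T_min ≈ 242 N

Capstan equation at impending slip: T_tight/T_slack = e^{μβ}.
β = 244° = 4.259 rad; e^{μβ} = e^{0.12×4.259} = 1.667.
T_slack = T_tight / e^{μβ} = 403 / 1.667 = 242 N.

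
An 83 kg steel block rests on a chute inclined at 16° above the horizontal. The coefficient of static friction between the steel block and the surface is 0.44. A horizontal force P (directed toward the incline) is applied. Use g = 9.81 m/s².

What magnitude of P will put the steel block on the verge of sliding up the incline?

At impending motion up the slope, friction acts down-slope at its limit: f = μ_s N.
Perpendicular to the incline: N = m g cos θ + P sin θ.
Along the incline: P cos θ = m g sin θ + μ_s N = m g sin θ + μ_s (m g cos θ + P sin θ).
Solving, P (cos θ − μ_s sin θ) = m g (sin θ + μ_s cos θ), so P = 83×9.81×(sin 16° + 0.44 cos 16°)/(cos 16° − 0.44 sin 16°) = 814×0.6986/0.84 = 677 N.

P ≈ 677 N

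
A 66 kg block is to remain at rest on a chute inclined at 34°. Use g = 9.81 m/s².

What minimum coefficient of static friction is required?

At the slip threshold m g sin θ = μ_s m g cos θ, so μ_s,min = tan θ.
μ_s,min = tan 34° = 0.675.

μ_s,min ≈ 0.675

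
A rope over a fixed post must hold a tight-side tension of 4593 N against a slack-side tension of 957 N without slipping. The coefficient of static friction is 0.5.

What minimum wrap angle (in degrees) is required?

β_min ≈ 180°

T₂/T₁ = e^{μβ} → β = ln(T₂/T₁)/μ.
β = ln(4593/957)/0.5 = 1.568/0.5 = 3.137 rad.
In degrees: β = 3.137 × 180/π = 180°.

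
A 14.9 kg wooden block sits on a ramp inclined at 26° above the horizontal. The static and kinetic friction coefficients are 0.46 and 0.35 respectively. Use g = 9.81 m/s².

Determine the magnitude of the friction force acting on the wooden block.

f ≈ 46 N (up the incline)

The normal reaction is N = m g cos θ = 131.4 N.
For equilibrium along the incline, friction must balance the weight component: f = m g sin θ = 64.08 N up the slope.
The static-friction ceiling is μ_s N = 0.46 × 131.4 = 60.43 N.
|64.08| exceeds 60.43 N, so the wooden block slips down-slope; friction is kinetic, f = μ_k N = 0.35×131.4 = 46 N.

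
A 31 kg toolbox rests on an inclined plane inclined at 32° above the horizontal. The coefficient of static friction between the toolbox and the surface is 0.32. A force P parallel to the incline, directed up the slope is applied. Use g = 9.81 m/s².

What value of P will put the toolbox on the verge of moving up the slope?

At impending motion up the slope, friction acts down-slope at its limit: f = μ_s N.
P is parallel to the surface, so N = m g cos θ = 258 N.
Along the incline: P = m g sin θ + μ_s N = 161 + 0.32×258 = 244 N.

P ≈ 244 N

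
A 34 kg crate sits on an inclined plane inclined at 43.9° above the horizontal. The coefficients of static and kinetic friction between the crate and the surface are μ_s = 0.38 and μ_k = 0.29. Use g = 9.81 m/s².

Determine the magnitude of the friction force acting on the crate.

f ≈ 69.7 N (up the incline)

The normal reaction is N = m g cos θ = 240.3 N.
Along the slope the weight component is m g sin θ = 231.3 N; friction must supply exactly this, acting up-slope.
The static-friction ceiling is μ_s N = 0.38 × 240.3 = 91.33 N.
|231.3| exceeds 91.33 N, so the crate slips down-slope; friction is kinetic, f = μ_k N = 0.29×240.3 = 69.7 N.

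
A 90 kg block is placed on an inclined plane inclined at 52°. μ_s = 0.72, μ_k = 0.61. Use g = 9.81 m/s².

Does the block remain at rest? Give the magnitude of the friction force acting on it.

f ≈ 332 N

N = m g cos θ = 544 N.
Down-slope weight component: m g sin θ = 696 N.
μ_s N = 391 N.
696 > 391 N, so it slides; kinetic friction f = μ_k N = 0.61×544 = 332 N.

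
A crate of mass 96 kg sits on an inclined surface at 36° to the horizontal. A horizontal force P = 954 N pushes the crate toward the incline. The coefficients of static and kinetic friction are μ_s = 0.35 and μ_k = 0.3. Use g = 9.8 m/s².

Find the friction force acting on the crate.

Resolve perpendicular to the incline: N = m g cos θ + P sin θ = 96×9.8×cos 36° + 954×sin 36° = 1322 N.
Along the incline, the net driving force (taking up-slope positive) is P cos θ − m g sin θ = 771.8 − 553 = 218.8 N, so equilibrium requires friction f = -218.8 N (down-slope).
Maximum static friction: μ_s N = 0.35 × 1322 = 462.7 N.
|f_req| = 218.8 ≤ 462.7 N → the crate is in equilibrium; friction equals the required value.

f ≈ 219 N (down the incline)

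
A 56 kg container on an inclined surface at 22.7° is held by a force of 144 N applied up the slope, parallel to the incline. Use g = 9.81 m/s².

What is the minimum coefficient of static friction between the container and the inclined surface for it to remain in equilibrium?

μ_s,min ≈ 0.134

N = m g cos θ = 506.8 N.
Friction must make up the shortfall along the incline: f = m g sin θ − P = 212 − 144 = 68 N.
At the threshold f = μ_s N, so μ_s,min = 68/506.8 = 0.134.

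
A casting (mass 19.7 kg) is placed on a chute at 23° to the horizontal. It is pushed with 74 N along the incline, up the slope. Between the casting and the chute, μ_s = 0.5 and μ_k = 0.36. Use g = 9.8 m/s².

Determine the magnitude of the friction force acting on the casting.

f ≈ 1.43 N (up the incline)

Perpendicular to the surface, N = m g cos θ = 19.7·9.8·cos 23° = 177.7 N.
Parallel to the incline, ΣF = 0 gives f = m g sin θ − P = 75.43 − 74 = 1.435 N (up-slope positive).
Static friction can supply at most μ_s N = 88.86 N.
Since |1.435| ≤ 88.86 N, the casting remains in static equilibrium and friction takes exactly the required value.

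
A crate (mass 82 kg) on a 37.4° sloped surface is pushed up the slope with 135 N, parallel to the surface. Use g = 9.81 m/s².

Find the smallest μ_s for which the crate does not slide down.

μ_s,min ≈ 0.553

N = m g cos θ = 639 N.
Friction must make up the shortfall along the incline: f = m g sin θ − P = 488.6 − 135 = 353.6 N.
At the threshold f = μ_s N, so μ_s,min = 353.6/639 = 0.553.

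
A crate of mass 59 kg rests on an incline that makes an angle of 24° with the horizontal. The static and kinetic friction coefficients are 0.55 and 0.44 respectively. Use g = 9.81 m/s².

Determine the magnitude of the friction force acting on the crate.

f ≈ 235 N (up the incline)

Normal force: N = m g cos θ = 59 × 9.81 × cos 24° = 528.8 N.
For equilibrium along the incline, friction must balance the weight component: f = m g sin θ = 235.4 N up the slope.
Static friction can supply at most μ_s N = 290.8 N.
Since |235.4| ≤ 290.8 N, static friction is sufficient; f equals the required value, not μ_s N.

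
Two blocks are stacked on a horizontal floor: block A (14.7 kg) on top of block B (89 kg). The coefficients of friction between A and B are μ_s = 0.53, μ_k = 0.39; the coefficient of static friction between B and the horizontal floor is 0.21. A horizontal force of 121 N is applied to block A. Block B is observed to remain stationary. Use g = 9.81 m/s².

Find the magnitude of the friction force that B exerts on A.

f ≈ 56.2 N

The normal force B exerts on A is simply A's weight, N₁ = 144.2 N.
Maximum static friction on A from B: μ_s N₁ = 0.53×144.2 = 76.43 N.
P = 121 N exceeds that limit, so A slips over B and the interface friction becomes kinetic: f₁ = μ_k N₁ = 0.39×144.2 = 56.2 N.
B experiences an equal 56.2 N forward from A (third law). B is in equilibrium, so the floor supplies f₂ = 56.2 N of static friction (limit μ_s(m_A+m_B)g = 213.6 N, not exceeded).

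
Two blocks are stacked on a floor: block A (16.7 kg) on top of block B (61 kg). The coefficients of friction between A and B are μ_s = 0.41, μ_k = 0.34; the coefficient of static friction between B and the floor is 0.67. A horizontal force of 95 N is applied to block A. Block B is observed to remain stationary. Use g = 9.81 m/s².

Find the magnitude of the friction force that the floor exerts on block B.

f ≈ 55.7 N

Between the blocks, N₁ = m_A g = 163.8 N.
So the A–B interface can sustain at most μ_s N₁ = 67.17 N of static friction.
Since P = 95 N > 67.17 N, A slides on B; the A–B friction is kinetic: f₁ = μ_k N₁ = 0.34×163.8 = 55.7 N.
B experiences an equal 55.7 N forward from A (third law). B is in equilibrium, so the floor supplies f₂ = 55.7 N of static friction (limit μ_s(m_A+m_B)g = 510.7 N, not exceeded).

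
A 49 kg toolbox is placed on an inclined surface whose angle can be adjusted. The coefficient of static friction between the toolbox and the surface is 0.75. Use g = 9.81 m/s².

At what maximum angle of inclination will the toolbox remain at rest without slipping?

At the slip threshold, m g sin θ = μ_s · m g cos θ, so tan θ = μ_s.
θ_max = arctan(0.75) = 36.9°.

θ_max ≈ 36.9°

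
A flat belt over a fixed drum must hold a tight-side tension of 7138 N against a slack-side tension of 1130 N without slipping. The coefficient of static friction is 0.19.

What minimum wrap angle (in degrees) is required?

β_min ≈ 556°

T₂/T₁ = e^{μβ} → β = ln(T₂/T₁)/μ.
β = ln(7138/1130)/0.19 = 1.843/0.19 = 9.701 rad.
In degrees: β = 9.701 × 180/π = 556°.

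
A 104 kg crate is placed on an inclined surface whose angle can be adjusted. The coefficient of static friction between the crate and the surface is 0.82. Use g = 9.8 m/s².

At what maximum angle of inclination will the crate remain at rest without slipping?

At the slip threshold, m g sin θ = μ_s · m g cos θ, so tan θ = μ_s.
θ_max = arctan(0.82) = 39.4°.

θ_max ≈ 39.4°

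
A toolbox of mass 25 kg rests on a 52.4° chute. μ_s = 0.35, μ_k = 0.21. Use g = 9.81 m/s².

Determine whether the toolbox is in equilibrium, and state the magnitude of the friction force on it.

N = m g cos θ = 150 N.
Down-slope weight component: m g sin θ = 194 N.
μ_s N = 52.4 N.
194 > 52.4 N, so it slides; kinetic friction f = μ_k N = 0.21×150 = 31.4 N.

f ≈ 31.4 N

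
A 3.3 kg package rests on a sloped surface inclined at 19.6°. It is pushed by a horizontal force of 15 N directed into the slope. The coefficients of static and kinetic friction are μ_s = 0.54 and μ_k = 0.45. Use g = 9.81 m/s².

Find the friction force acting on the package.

f ≈ 3.27 N (down the incline)

The horizontal push has a component P sin θ into the surface, so N = m g cos θ + P sin θ = 30.5 + 5.032 = 35.53 N.
Along the incline, the net driving force (taking up-slope positive) is P cos θ − m g sin θ = 14.13 − 10.86 = 3.271 N, so equilibrium requires friction f = -3.271 N (down-slope).
Maximum static friction: μ_s N = 0.54 × 35.53 = 19.19 N.
Since 3.271 N is within the 19.19 N limit, the package stays put and friction is exactly 3.27 N.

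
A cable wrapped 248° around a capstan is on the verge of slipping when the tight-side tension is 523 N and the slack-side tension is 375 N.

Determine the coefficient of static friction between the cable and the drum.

T₂/T₁ = e^{μβ} → μ = ln(T₂/T₁)/β.
β = 248° = 4.328 rad.
μ = ln(523/375)/4.328 = ln(1.395)/4.328 = 0.0769.

μ ≈ 0.0769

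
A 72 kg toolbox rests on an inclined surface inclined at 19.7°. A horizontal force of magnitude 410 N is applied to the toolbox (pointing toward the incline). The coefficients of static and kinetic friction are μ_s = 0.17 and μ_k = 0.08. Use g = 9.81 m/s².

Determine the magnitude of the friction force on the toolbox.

Resolve perpendicular to the incline: N = m g cos θ + P sin θ = 72×9.81×cos 19.7° + 410×sin 19.7° = 803.2 N.
Along the incline, the net driving force (taking up-slope positive) is P cos θ − m g sin θ = 386 − 238.1 = 147.9 N, so equilibrium requires friction f = -147.9 N (down-slope).
The limit of static friction is μ_s N = 136.5 N.
|f_req| = 147.9 > 136.5 N → the toolbox slides up the incline; f = μ_k N = 0.08 × 803.2 = 64.3 N.

f ≈ 64.3 N (down the incline)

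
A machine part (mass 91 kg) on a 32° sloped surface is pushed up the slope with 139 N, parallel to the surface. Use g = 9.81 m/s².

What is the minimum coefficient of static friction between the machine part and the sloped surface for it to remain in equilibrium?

μ_s,min ≈ 0.441

N = m g cos θ = 757.1 N.
Friction must make up the shortfall along the incline: f = m g sin θ − P = 473.1 − 139 = 334.1 N.
At the threshold f = μ_s N, so μ_s,min = 334.1/757.1 = 0.441.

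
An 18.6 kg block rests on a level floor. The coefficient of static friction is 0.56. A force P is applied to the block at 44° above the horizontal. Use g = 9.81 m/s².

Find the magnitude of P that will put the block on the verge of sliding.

N = m g − P sin α (the pull lifts the block).
At impending slip, P cos α = μ_s N = μ_s (m g − P sin α).
Solving: P (cos α + μ_s sin α) = μ_s m g → P = 0.56×182/(cos 44° + 0.56 sin 44°) = 102/1.108 = 92.2 N.

P ≈ 92.2 N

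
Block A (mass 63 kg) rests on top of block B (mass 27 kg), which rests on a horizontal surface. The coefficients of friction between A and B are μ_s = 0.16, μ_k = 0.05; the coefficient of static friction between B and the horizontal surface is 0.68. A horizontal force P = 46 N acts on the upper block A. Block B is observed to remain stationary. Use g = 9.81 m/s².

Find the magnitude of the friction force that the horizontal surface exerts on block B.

f ≈ 46 N

Between the blocks, N₁ = m_A g = 618 N.
So the A–B interface can sustain at most μ_s N₁ = 98.88 N of static friction.
Since P = 46 N ≤ 98.88 N, A does not slip on B; friction on A equals P = 46 N.
B experiences an equal 46 N forward from A (third law). B is in equilibrium, so the floor supplies f₂ = 46 N of static friction (limit μ_s(m_A+m_B)g = 600.4 N, not exceeded).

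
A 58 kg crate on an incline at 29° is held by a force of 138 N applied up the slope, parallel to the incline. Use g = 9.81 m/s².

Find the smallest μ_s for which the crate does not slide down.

μ_s,min ≈ 0.277

N = m g cos θ = 497.6 N.
Friction must make up the shortfall along the incline: f = m g sin θ − P = 275.8 − 138 = 137.8 N.
At the threshold f = μ_s N, so μ_s,min = 137.8/497.6 = 0.277.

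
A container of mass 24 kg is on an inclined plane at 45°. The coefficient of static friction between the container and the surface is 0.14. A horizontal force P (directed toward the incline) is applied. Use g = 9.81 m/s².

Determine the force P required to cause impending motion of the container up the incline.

P ≈ 312 N

At impending motion up the slope, friction acts down-slope at its limit: f = μ_s N.
Perpendicular to the incline: N = m g cos θ + P sin θ.
Along the incline: P cos θ = m g sin θ + μ_s N = m g sin θ + μ_s (m g cos θ + P sin θ).
Solving, P (cos θ − μ_s sin θ) = m g (sin θ + μ_s cos θ), so P = 24×9.81×(sin 45° + 0.14 cos 45°)/(cos 45° − 0.14 sin 45°) = 235×0.8061/0.6081 = 312 N.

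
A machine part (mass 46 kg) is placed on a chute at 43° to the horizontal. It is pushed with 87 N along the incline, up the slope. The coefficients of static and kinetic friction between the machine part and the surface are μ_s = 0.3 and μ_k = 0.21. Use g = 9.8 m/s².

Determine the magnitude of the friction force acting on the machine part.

Normal force: N = m g cos θ = 46 × 9.8 × cos 43° = 329.7 N.
For equilibrium along the incline the friction force must supply f = m g sin θ − P = 307.4 − 87 = 220.4 N (positive meaning up-slope).
The static-friction ceiling is μ_s N = 0.3 × 329.7 = 98.91 N.
|220.4| exceeds 98.91 N, so the machine part slips down-slope; friction is kinetic, f = μ_k N = 0.21×329.7 = 69.2 N.

f ≈ 69.2 N (up the incline)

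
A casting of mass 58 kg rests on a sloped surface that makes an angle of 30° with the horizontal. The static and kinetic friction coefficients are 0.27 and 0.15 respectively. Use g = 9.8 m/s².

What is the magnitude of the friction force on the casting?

f ≈ 73.8 N (up the incline)

The normal reaction is N = m g cos θ = 492.2 N.
For equilibrium along the incline, friction must balance the weight component: f = m g sin θ = 284.2 N up the slope.
Maximum static friction available: μ_s N = 0.27 × 492.2 = 132.9 N.
Since |284.2| > 132.9 N, static friction cannot hold it; the casting slides down the incline and kinetic friction applies: f = μ_k N = 0.15 × 492.2 = 73.8 N.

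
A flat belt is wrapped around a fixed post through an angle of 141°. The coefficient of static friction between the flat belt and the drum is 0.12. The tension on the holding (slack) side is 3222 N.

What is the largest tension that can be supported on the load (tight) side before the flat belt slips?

T_max ≈ 4330 N

At impending slip the capstan equation gives T₂/T₁ = e^{μβ} with β in radians.
β = 141° × π/180 = 2.461 rad.
e^{μβ} = e^{0.12×2.461} = 1.344.
T₂ = T₁ · e^{μβ} = 3222 × 1.344 = 4330 N.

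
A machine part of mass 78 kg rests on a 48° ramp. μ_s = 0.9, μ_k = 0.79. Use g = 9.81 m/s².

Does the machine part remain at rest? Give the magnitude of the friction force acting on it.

f ≈ 404 N

N = m g cos θ = 512 N.
Down-slope weight component: m g sin θ = 569 N.
μ_s N = 461 N.
569 > 461 N, so it slides; kinetic friction f = μ_k N = 0.79×512 = 404 N.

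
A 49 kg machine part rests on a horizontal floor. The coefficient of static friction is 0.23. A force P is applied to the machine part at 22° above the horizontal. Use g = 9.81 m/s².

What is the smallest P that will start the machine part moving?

N = m g − P sin α (the pull lifts the machine part).
At impending slip, P cos α = μ_s N = μ_s (m g − P sin α).
Solving: P (cos α + μ_s sin α) = μ_s m g → P = 0.23×481/(cos 22° + 0.23 sin 22°) = 111/1.013 = 109 N.

P ≈ 109 N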